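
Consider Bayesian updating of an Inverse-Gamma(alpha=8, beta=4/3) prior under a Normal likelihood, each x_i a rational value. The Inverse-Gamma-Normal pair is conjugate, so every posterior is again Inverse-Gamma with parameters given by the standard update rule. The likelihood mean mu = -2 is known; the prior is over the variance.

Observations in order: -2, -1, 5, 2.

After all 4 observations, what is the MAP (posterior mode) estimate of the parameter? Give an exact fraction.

obs 1: x=-2 → posterior Inverse-Gamma(17/2, 4/3)
obs 2: x=-1 → posterior Inverse-Gamma(9, 11/6)
obs 3: x=5 → posterior Inverse-Gamma(19/2, 79/3)
obs 4: x=2 → posterior Inverse-Gamma(10, 103/3)

103/33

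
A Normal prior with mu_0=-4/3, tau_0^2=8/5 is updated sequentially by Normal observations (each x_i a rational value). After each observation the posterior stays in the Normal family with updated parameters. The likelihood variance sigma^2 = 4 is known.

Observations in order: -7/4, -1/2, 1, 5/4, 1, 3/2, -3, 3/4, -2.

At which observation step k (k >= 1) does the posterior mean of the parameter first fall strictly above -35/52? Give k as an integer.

k = 4

obs 1: x=-7/4 → posterior Normal(-61/42, 8/7)
obs 2: x=-1/2 → posterior Normal(-67/54, 8/9)
obs 3: x=1 → posterior Normal(-5/6, 8/11)
obs 4: x=5/4 → posterior Normal(-20/39, 8/13)
obs 5: x=1 → posterior Normal(-14/45, 8/15)
obs 6: x=3/2 → posterior Normal(-5/51, 8/17)
obs 7: x=-3 → posterior Normal(-23/57, 8/19)
obs 8: x=3/4 → posterior Normal(-37/126, 8/21)
obs 9: x=-2 → posterior Normal(-61/138, 8/23)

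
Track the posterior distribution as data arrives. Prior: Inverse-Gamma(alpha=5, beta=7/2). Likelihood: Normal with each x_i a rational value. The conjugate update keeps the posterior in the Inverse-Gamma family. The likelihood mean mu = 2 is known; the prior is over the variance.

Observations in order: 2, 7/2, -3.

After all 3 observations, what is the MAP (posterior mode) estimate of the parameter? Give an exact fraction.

137/60

obs 1: x=2 → posterior Inverse-Gamma(11/2, 7/2)
obs 2: x=7/2 → posterior Inverse-Gamma(6, 37/8)
obs 3: x=-3 → posterior Inverse-Gamma(13/2, 137/8)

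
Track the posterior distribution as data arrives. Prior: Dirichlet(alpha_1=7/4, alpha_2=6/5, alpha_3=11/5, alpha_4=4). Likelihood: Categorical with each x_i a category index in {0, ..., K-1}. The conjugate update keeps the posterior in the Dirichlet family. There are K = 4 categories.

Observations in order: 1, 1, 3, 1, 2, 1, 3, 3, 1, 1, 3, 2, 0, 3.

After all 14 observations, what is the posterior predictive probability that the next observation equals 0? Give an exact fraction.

obs 1: x=1 → posterior Dirichlet(7/4, 11/5, 11/5, 4)
obs 2: x=1 → posterior Dirichlet(7/4, 16/5, 11/5, 4)
obs 3: x=3 → posterior Dirichlet(7/4, 16/5, 11/5, 5)
obs 4: x=1 → posterior Dirichlet(7/4, 21/5, 11/5, 5)
obs 5: x=2 → posterior Dirichlet(7/4, 21/5, 16/5, 5)
obs 6: x=1 → posterior Dirichlet(7/4, 26/5, 16/5, 5)
obs 7: x=3 → posterior Dirichlet(7/4, 26/5, 16/5, 6)
obs 8: x=3 → posterior Dirichlet(7/4, 26/5, 16/5, 7)
obs 9: x=1 → posterior Dirichlet(7/4, 31/5, 16/5, 7)
obs 10: x=1 → posterior Dirichlet(7/4, 36/5, 16/5, 7)
obs 11: x=3 → posterior Dirichlet(7/4, 36/5, 16/5, 8)
obs 12: x=2 → posterior Dirichlet(7/4, 36/5, 21/5, 8)
obs 13: x=0 → posterior Dirichlet(11/4, 36/5, 21/5, 8)
obs 14: x=3 → posterior Dirichlet(11/4, 36/5, 21/5, 9)

55/463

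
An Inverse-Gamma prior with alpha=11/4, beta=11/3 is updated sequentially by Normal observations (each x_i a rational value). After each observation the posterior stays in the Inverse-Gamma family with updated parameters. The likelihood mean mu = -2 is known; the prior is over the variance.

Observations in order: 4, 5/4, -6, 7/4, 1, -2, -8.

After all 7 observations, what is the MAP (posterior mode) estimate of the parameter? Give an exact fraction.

obs 1: x=4 → posterior Inverse-Gamma(13/4, 65/3)
obs 2: x=5/4 → posterior Inverse-Gamma(15/4, 2587/96)
obs 3: x=-6 → posterior Inverse-Gamma(17/4, 3355/96)
obs 4: x=7/4 → posterior Inverse-Gamma(19/4, 2015/48)
obs 5: x=1 → posterior Inverse-Gamma(21/4, 2231/48)
obs 6: x=-2 → posterior Inverse-Gamma(23/4, 2231/48)
obs 7: x=-8 → posterior Inverse-Gamma(25/4, 3095/48)

3095/348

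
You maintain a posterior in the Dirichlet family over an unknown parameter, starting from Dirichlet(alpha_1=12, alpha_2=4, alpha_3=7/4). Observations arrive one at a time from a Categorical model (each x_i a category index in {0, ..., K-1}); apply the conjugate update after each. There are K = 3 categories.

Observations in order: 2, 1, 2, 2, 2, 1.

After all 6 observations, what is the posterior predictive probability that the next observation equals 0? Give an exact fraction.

48/95

obs 1: x=2 → posterior Dirichlet(12, 4, 11/4)
obs 2: x=1 → posterior Dirichlet(12, 5, 11/4)
obs 3: x=2 → posterior Dirichlet(12, 5, 15/4)
obs 4: x=2 → posterior Dirichlet(12, 5, 19/4)
obs 5: x=2 → posterior Dirichlet(12, 5, 23/4)
obs 6: x=1 → posterior Dirichlet(12, 6, 23/4)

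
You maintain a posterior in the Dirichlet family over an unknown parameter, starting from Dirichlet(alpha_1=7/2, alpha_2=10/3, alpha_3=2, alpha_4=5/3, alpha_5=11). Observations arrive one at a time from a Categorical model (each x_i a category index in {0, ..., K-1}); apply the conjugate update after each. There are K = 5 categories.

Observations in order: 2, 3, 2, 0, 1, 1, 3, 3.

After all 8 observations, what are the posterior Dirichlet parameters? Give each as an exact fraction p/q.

alpha_1=9/2, alpha_2=16/3, alpha_3=4, alpha_4=14/3, alpha_5=11

obs 1: x=2 → posterior Dirichlet(7/2, 10/3, 3, 5/3, 11)
obs 2: x=3 → posterior Dirichlet(7/2, 10/3, 3, 8/3, 11)
obs 3: x=2 → posterior Dirichlet(7/2, 10/3, 4, 8/3, 11)
obs 4: x=0 → posterior Dirichlet(9/2, 10/3, 4, 8/3, 11)
obs 5: x=1 → posterior Dirichlet(9/2, 13/3, 4, 8/3, 11)
obs 6: x=1 → posterior Dirichlet(9/2, 16/3, 4, 8/3, 11)
obs 7: x=3 → posterior Dirichlet(9/2, 16/3, 4, 11/3, 11)
obs 8: x=3 → posterior Dirichlet(9/2, 16/3, 4, 14/3, 11)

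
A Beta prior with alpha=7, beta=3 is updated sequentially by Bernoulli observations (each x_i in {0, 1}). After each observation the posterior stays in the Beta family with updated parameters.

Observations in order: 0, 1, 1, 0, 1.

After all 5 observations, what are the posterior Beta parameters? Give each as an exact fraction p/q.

obs 1: x=0 → posterior Beta(7, 4)
obs 2: x=1 → posterior Beta(8, 4)
obs 3: x=1 → posterior Beta(9, 4)
obs 4: x=0 → posterior Beta(9, 5)
obs 5: x=1 → posterior Beta(10, 5)

alpha=10, beta=5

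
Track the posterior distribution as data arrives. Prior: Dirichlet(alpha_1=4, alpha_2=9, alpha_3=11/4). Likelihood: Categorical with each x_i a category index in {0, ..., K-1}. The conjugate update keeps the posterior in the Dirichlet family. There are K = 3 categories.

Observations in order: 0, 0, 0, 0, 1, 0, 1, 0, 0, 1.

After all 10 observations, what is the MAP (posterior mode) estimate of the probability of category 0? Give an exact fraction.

obs 1: x=0 → posterior Dirichlet(5, 9, 11/4)
obs 2: x=0 → posterior Dirichlet(6, 9, 11/4)
obs 3: x=0 → posterior Dirichlet(7, 9, 11/4)
obs 4: x=0 → posterior Dirichlet(8, 9, 11/4)
obs 5: x=1 → posterior Dirichlet(8, 10, 11/4)
obs 6: x=0 → posterior Dirichlet(9, 10, 11/4)
obs 7: x=1 → posterior Dirichlet(9, 11, 11/4)
obs 8: x=0 → posterior Dirichlet(10, 11, 11/4)
obs 9: x=0 → posterior Dirichlet(11, 11, 11/4)
obs 10: x=1 → posterior Dirichlet(11, 12, 11/4)

40/91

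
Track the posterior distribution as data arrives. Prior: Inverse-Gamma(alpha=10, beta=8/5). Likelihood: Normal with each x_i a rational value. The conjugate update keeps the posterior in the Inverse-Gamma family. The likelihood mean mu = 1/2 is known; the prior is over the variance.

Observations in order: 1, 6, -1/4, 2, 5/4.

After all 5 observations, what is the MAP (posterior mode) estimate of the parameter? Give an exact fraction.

1483/1080

obs 1: x=1 → posterior Inverse-Gamma(21/2, 69/40)
obs 2: x=6 → posterior Inverse-Gamma(11, 337/20)
obs 3: x=-1/4 → posterior Inverse-Gamma(23/2, 2741/160)
obs 4: x=2 → posterior Inverse-Gamma(12, 2921/160)
obs 5: x=5/4 → posterior Inverse-Gamma(25/2, 1483/80)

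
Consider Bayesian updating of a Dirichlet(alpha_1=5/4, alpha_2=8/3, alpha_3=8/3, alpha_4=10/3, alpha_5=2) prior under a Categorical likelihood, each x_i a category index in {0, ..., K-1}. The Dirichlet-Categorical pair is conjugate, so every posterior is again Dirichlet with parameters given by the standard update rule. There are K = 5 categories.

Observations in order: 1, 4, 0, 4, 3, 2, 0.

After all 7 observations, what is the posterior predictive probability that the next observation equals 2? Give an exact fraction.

obs 1: x=1 → posterior Dirichlet(5/4, 11/3, 8/3, 10/3, 2)
obs 2: x=4 → posterior Dirichlet(5/4, 11/3, 8/3, 10/3, 3)
obs 3: x=0 → posterior Dirichlet(9/4, 11/3, 8/3, 10/3, 3)
obs 4: x=4 → posterior Dirichlet(9/4, 11/3, 8/3, 10/3, 4)
obs 5: x=3 → posterior Dirichlet(9/4, 11/3, 8/3, 13/3, 4)
obs 6: x=2 → posterior Dirichlet(9/4, 11/3, 11/3, 13/3, 4)
obs 7: x=0 → posterior Dirichlet(13/4, 11/3, 11/3, 13/3, 4)

44/227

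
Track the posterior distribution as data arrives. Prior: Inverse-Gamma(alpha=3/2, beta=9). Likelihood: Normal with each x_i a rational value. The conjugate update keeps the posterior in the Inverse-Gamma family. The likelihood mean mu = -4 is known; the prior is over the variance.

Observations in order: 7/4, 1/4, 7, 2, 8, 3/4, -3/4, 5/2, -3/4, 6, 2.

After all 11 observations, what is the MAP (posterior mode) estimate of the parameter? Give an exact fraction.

9473/256

obs 1: x=7/4 → posterior Inverse-Gamma(2, 817/32)
obs 2: x=1/4 → posterior Inverse-Gamma(5/2, 553/16)
obs 3: x=7 → posterior Inverse-Gamma(3, 1521/16)
obs 4: x=2 → posterior Inverse-Gamma(7/2, 1809/16)
obs 5: x=8 → posterior Inverse-Gamma(4, 2961/16)
obs 6: x=3/4 → posterior Inverse-Gamma(9/2, 6283/32)
obs 7: x=-3/4 → posterior Inverse-Gamma(5, 1613/8)
obs 8: x=5/2 → posterior Inverse-Gamma(11/2, 891/4)
obs 9: x=-3/4 → posterior Inverse-Gamma(6, 7297/32)
obs 10: x=6 → posterior Inverse-Gamma(13/2, 8897/32)
obs 11: x=2 → posterior Inverse-Gamma(7, 9473/32)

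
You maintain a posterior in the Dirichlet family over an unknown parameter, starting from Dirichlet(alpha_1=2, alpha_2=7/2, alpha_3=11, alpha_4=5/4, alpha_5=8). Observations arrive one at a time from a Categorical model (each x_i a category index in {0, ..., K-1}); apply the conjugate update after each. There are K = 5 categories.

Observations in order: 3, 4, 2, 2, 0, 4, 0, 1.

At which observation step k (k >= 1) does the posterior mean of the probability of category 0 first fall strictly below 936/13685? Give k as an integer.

obs 1: x=3 → posterior Dirichlet(2, 7/2, 11, 9/4, 8)
obs 2: x=4 → posterior Dirichlet(2, 7/2, 11, 9/4, 9)
obs 3: x=2 → posterior Dirichlet(2, 7/2, 12, 9/4, 9)
obs 4: x=2 → posterior Dirichlet(2, 7/2, 13, 9/4, 9)
obs 5: x=0 → posterior Dirichlet(3, 7/2, 13, 9/4, 9)
obs 6: x=4 → posterior Dirichlet(3, 7/2, 13, 9/4, 10)
obs 7: x=0 → posterior Dirichlet(4, 7/2, 13, 9/4, 10)
obs 8: x=1 → posterior Dirichlet(4, 9/2, 13, 9/4, 10)

k = 4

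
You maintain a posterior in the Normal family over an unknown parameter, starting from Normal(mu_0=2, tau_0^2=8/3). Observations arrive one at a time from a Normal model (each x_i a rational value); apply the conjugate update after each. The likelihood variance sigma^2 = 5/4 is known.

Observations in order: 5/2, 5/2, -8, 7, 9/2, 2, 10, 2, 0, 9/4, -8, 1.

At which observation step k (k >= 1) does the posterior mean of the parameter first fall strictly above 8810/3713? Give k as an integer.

k = 2

obs 1: x=5/2 → posterior Normal(110/47, 40/47)
obs 2: x=5/2 → posterior Normal(190/79, 40/79)
obs 3: x=-8 → posterior Normal(-22/37, 40/111)
obs 4: x=7 → posterior Normal(158/143, 40/143)
obs 5: x=9/2 → posterior Normal(302/175, 8/35)
obs 6: x=2 → posterior Normal(122/69, 40/207)
obs 7: x=10 → posterior Normal(686/239, 40/239)
obs 8: x=2 → posterior Normal(750/271, 40/271)
obs 9: x=0 → posterior Normal(250/101, 40/303)
obs 10: x=9/4 → posterior Normal(822/335, 8/67)
obs 11: x=-8 → posterior Normal(566/367, 40/367)
obs 12: x=1 → posterior Normal(598/399, 40/399)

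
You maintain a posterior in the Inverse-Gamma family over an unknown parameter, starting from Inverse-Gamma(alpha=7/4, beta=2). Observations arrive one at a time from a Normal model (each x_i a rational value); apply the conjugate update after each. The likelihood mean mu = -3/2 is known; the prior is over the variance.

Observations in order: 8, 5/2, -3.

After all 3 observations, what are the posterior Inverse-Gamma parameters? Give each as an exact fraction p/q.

alpha=13/4, beta=225/4

obs 1: x=8 → posterior Inverse-Gamma(9/4, 377/8)
obs 2: x=5/2 → posterior Inverse-Gamma(11/4, 441/8)
obs 3: x=-3 → posterior Inverse-Gamma(13/4, 225/4)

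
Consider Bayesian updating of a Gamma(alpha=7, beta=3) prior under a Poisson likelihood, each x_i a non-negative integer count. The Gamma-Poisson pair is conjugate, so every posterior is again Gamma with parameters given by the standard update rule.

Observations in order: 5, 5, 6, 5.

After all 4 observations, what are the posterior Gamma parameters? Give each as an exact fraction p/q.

obs 1: x=5 → posterior Gamma(12, 4)
obs 2: x=5 → posterior Gamma(17, 5)
obs 3: x=6 → posterior Gamma(23, 6)
obs 4: x=5 → posterior Gamma(28, 7)

alpha=28, beta=7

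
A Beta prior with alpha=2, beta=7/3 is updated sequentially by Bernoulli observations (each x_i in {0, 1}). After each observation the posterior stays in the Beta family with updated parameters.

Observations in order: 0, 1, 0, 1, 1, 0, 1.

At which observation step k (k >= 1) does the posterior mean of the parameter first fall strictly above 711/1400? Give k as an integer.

obs 1: x=0 → posterior Beta(2, 10/3)
obs 2: x=1 → posterior Beta(3, 10/3)
obs 3: x=0 → posterior Beta(3, 13/3)
obs 4: x=1 → posterior Beta(4, 13/3)
obs 5: x=1 → posterior Beta(5, 13/3)
obs 6: x=0 → posterior Beta(5, 16/3)
obs 7: x=1 → posterior Beta(6, 16/3)

k = 5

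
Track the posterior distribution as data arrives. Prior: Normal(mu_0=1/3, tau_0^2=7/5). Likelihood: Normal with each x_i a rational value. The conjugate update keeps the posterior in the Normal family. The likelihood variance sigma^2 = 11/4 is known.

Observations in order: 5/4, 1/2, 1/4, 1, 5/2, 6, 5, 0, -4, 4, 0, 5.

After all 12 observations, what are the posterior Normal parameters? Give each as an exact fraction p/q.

mu_0=1861/1173, tau_0^2=77/391

obs 1: x=5/4 → posterior Normal(160/249, 77/83)
obs 2: x=1/2 → posterior Normal(202/333, 77/111)
obs 3: x=1/4 → posterior Normal(223/417, 77/139)
obs 4: x=1 → posterior Normal(307/501, 77/167)
obs 5: x=5/2 → posterior Normal(517/585, 77/195)
obs 6: x=6 → posterior Normal(1021/669, 77/223)
obs 7: x=5 → posterior Normal(1441/753, 77/251)
obs 8: x=0 → posterior Normal(1441/837, 77/279)
obs 9: x=-4 → posterior Normal(1105/921, 77/307)
obs 10: x=4 → posterior Normal(1441/1005, 77/335)
obs 11: x=0 → posterior Normal(131/99, 7/33)
obs 12: x=5 → posterior Normal(1861/1173, 77/391)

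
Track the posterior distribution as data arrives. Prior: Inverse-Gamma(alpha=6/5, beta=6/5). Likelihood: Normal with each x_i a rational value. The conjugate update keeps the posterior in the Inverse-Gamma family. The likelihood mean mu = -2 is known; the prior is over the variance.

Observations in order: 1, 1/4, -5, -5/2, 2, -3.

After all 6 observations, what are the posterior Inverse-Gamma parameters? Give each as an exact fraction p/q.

alpha=21/5, beta=3417/160

obs 1: x=1 → posterior Inverse-Gamma(17/10, 57/10)
obs 2: x=1/4 → posterior Inverse-Gamma(11/5, 1317/160)
obs 3: x=-5 → posterior Inverse-Gamma(27/10, 2037/160)
obs 4: x=-5/2 → posterior Inverse-Gamma(16/5, 2057/160)
obs 5: x=2 → posterior Inverse-Gamma(37/10, 3337/160)
obs 6: x=-3 → posterior Inverse-Gamma(21/5, 3417/160)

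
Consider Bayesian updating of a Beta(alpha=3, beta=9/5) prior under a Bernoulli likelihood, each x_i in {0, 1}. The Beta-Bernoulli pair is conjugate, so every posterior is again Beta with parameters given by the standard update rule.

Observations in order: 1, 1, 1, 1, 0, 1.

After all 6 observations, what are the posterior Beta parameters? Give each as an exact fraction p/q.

obs 1: x=1 → posterior Beta(4, 9/5)
obs 2: x=1 → posterior Beta(5, 9/5)
obs 3: x=1 → posterior Beta(6, 9/5)
obs 4: x=1 → posterior Beta(7, 9/5)
obs 5: x=0 → posterior Beta(7, 14/5)
obs 6: x=1 → posterior Beta(8, 14/5)

alpha=8, beta=14/5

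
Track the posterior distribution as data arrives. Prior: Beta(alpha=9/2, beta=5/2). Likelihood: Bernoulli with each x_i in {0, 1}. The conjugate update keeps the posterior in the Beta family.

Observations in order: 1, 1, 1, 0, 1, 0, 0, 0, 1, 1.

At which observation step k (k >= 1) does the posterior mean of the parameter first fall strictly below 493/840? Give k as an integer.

obs 1: x=1 → posterior Beta(11/2, 5/2)
obs 2: x=1 → posterior Beta(13/2, 5/2)
obs 3: x=1 → posterior Beta(15/2, 5/2)
obs 4: x=0 → posterior Beta(15/2, 7/2)
obs 5: x=1 → posterior Beta(17/2, 7/2)
obs 6: x=0 → posterior Beta(17/2, 9/2)
obs 7: x=0 → posterior Beta(17/2, 11/2)
obs 8: x=0 → posterior Beta(17/2, 13/2)
obs 9: x=1 → posterior Beta(19/2, 13/2)
obs 10: x=1 → posterior Beta(21/2, 13/2)

k = 8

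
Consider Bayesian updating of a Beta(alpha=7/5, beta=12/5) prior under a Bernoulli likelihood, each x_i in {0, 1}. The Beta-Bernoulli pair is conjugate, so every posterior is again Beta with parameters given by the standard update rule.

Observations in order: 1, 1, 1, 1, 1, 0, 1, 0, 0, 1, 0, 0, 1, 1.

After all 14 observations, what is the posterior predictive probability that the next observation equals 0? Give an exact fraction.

obs 1: x=1 → posterior Beta(12/5, 12/5)
obs 2: x=1 → posterior Beta(17/5, 12/5)
obs 3: x=1 → posterior Beta(22/5, 12/5)
obs 4: x=1 → posterior Beta(27/5, 12/5)
obs 5: x=1 → posterior Beta(32/5, 12/5)
obs 6: x=0 → posterior Beta(32/5, 17/5)
obs 7: x=1 → posterior Beta(37/5, 17/5)
obs 8: x=0 → posterior Beta(37/5, 22/5)
obs 9: x=0 → posterior Beta(37/5, 27/5)
obs 10: x=1 → posterior Beta(42/5, 27/5)
obs 11: x=0 → posterior Beta(42/5, 32/5)
obs 12: x=0 → posterior Beta(42/5, 37/5)
obs 13: x=1 → posterior Beta(47/5, 37/5)
obs 14: x=1 → posterior Beta(52/5, 37/5)

37/89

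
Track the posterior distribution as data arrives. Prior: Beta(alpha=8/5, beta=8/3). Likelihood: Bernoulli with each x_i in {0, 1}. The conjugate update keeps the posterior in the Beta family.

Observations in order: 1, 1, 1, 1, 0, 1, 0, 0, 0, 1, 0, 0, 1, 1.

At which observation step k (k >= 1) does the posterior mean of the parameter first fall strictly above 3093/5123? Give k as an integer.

k = 3

obs 1: x=1 → posterior Beta(13/5, 8/3)
obs 2: x=1 → posterior Beta(18/5, 8/3)
obs 3: x=1 → posterior Beta(23/5, 8/3)
obs 4: x=1 → posterior Beta(28/5, 8/3)
obs 5: x=0 → posterior Beta(28/5, 11/3)
obs 6: x=1 → posterior Beta(33/5, 11/3)
obs 7: x=0 → posterior Beta(33/5, 14/3)
obs 8: x=0 → posterior Beta(33/5, 17/3)
obs 9: x=0 → posterior Beta(33/5, 20/3)
obs 10: x=1 → posterior Beta(38/5, 20/3)
obs 11: x=0 → posterior Beta(38/5, 23/3)
obs 12: x=0 → posterior Beta(38/5, 26/3)
obs 13: x=1 → posterior Beta(43/5, 26/3)
obs 14: x=1 → posterior Beta(48/5, 26/3)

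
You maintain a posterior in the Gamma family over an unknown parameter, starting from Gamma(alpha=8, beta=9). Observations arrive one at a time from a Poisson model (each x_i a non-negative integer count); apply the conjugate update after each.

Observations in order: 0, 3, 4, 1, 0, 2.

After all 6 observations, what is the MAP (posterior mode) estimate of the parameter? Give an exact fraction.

obs 1: x=0 → posterior Gamma(8, 10)
obs 2: x=3 → posterior Gamma(11, 11)
obs 3: x=4 → posterior Gamma(15, 12)
obs 4: x=1 → posterior Gamma(16, 13)
obs 5: x=0 → posterior Gamma(16, 14)
obs 6: x=2 → posterior Gamma(18, 15)

17/15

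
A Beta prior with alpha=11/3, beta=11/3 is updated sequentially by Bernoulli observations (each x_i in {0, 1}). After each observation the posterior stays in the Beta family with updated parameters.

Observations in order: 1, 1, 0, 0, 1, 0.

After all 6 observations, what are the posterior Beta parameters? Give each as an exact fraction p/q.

obs 1: x=1 → posterior Beta(14/3, 11/3)
obs 2: x=1 → posterior Beta(17/3, 11/3)
obs 3: x=0 → posterior Beta(17/3, 14/3)
obs 4: x=0 → posterior Beta(17/3, 17/3)
obs 5: x=1 → posterior Beta(20/3, 17/3)
obs 6: x=0 → posterior Beta(20/3, 20/3)

alpha=20/3, beta=20/3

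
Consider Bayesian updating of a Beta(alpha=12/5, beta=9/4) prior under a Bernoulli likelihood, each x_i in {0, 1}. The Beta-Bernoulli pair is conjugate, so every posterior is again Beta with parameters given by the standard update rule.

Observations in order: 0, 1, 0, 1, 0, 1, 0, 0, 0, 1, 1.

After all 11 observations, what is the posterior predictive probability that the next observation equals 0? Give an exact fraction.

obs 1: x=0 → posterior Beta(12/5, 13/4)
obs 2: x=1 → posterior Beta(17/5, 13/4)
obs 3: x=0 → posterior Beta(17/5, 17/4)
obs 4: x=1 → posterior Beta(22/5, 17/4)
obs 5: x=0 → posterior Beta(22/5, 21/4)
obs 6: x=1 → posterior Beta(27/5, 21/4)
obs 7: x=0 → posterior Beta(27/5, 25/4)
obs 8: x=0 → posterior Beta(27/5, 29/4)
obs 9: x=0 → posterior Beta(27/5, 33/4)
obs 10: x=1 → posterior Beta(32/5, 33/4)
obs 11: x=1 → posterior Beta(37/5, 33/4)

165/313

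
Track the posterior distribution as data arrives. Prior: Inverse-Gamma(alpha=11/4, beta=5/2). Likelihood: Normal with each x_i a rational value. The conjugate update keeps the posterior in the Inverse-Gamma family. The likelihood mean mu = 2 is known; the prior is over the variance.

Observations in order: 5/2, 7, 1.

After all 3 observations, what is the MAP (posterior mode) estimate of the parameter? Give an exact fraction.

obs 1: x=5/2 → posterior Inverse-Gamma(13/4, 21/8)
obs 2: x=7 → posterior Inverse-Gamma(15/4, 121/8)
obs 3: x=1 → posterior Inverse-Gamma(17/4, 125/8)

125/42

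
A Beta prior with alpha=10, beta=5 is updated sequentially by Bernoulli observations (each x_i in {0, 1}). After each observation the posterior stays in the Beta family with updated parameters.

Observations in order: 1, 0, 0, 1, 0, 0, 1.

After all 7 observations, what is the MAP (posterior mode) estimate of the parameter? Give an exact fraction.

obs 1: x=1 → posterior Beta(11, 5)
obs 2: x=0 → posterior Beta(11, 6)
obs 3: x=0 → posterior Beta(11, 7)
obs 4: x=1 → posterior Beta(12, 7)
obs 5: x=0 → posterior Beta(12, 8)
obs 6: x=0 → posterior Beta(12, 9)
obs 7: x=1 → posterior Beta(13, 9)

3/5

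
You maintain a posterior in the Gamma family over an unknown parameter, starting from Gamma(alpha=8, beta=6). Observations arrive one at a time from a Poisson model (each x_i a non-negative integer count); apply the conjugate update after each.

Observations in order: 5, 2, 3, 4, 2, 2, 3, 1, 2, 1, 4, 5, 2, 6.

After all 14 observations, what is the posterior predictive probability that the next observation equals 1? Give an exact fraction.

obs 1: x=5 → posterior Gamma(13, 7)
obs 2: x=2 → posterior Gamma(15, 8)
obs 3: x=3 → posterior Gamma(18, 9)
obs 4: x=4 → posterior Gamma(22, 10)
obs 5: x=2 → posterior Gamma(24, 11)
obs 6: x=2 → posterior Gamma(26, 12)
obs 7: x=3 → posterior Gamma(29, 13)
obs 8: x=1 → posterior Gamma(30, 14)
obs 9: x=2 → posterior Gamma(32, 15)
obs 10: x=1 → posterior Gamma(33, 16)
obs 11: x=4 → posterior Gamma(37, 17)
obs 12: x=5 → posterior Gamma(42, 18)
obs 13: x=2 → posterior Gamma(44, 19)
obs 14: x=6 → posterior Gamma(50, 20)

5629499534213120000000000000000000000000000000000000000000000000000/27113403136065099554115585988579201997635873681134933814370583111021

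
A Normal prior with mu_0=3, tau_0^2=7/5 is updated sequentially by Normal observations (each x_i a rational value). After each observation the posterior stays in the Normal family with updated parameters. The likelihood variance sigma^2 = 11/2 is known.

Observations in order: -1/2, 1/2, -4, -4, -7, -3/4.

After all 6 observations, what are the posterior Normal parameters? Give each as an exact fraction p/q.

obs 1: x=-1/2 → posterior Normal(158/69, 77/69)
obs 2: x=1/2 → posterior Normal(165/83, 77/83)
obs 3: x=-4 → posterior Normal(109/97, 77/97)
obs 4: x=-4 → posterior Normal(53/111, 77/111)
obs 5: x=-7 → posterior Normal(-9/25, 77/125)
obs 6: x=-3/4 → posterior Normal(-111/278, 77/139)

mu_0=-111/278, tau_0^2=77/139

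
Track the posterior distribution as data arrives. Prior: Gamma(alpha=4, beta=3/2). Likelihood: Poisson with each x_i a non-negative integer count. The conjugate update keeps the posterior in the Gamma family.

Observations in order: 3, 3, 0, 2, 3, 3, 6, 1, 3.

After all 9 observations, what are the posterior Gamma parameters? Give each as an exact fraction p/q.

obs 1: x=3 → posterior Gamma(7, 5/2)
obs 2: x=3 → posterior Gamma(10, 7/2)
obs 3: x=0 → posterior Gamma(10, 9/2)
obs 4: x=2 → posterior Gamma(12, 11/2)
obs 5: x=3 → posterior Gamma(15, 13/2)
obs 6: x=3 → posterior Gamma(18, 15/2)
obs 7: x=6 → posterior Gamma(24, 17/2)
obs 8: x=1 → posterior Gamma(25, 19/2)
obs 9: x=3 → posterior Gamma(28, 21/2)

alpha=28, beta=21/2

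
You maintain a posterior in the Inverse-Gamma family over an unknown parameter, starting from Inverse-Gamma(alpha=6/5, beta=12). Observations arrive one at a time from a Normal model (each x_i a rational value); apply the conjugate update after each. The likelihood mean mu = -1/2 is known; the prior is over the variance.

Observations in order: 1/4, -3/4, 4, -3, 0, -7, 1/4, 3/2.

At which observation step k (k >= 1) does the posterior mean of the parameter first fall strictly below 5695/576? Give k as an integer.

obs 1: x=1/4 → posterior Inverse-Gamma(17/10, 393/32)
obs 2: x=-3/4 → posterior Inverse-Gamma(11/5, 197/16)
obs 3: x=4 → posterior Inverse-Gamma(27/10, 359/16)
obs 4: x=-3 → posterior Inverse-Gamma(16/5, 409/16)
obs 5: x=0 → posterior Inverse-Gamma(37/10, 411/16)
obs 6: x=-7 → posterior Inverse-Gamma(21/5, 749/16)
obs 7: x=1/4 → posterior Inverse-Gamma(47/10, 1507/32)
obs 8: x=3/2 → posterior Inverse-Gamma(26/5, 1571/32)

k = 5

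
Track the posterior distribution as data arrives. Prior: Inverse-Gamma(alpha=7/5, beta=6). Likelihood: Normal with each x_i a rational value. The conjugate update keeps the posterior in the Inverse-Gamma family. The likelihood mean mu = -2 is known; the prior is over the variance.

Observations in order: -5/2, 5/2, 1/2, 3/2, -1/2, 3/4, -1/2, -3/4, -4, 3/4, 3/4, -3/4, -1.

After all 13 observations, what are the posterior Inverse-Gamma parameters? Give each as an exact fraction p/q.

alpha=79/10, beta=1381/32

obs 1: x=-5/2 → posterior Inverse-Gamma(19/10, 49/8)
obs 2: x=5/2 → posterior Inverse-Gamma(12/5, 65/4)
obs 3: x=1/2 → posterior Inverse-Gamma(29/10, 155/8)
obs 4: x=3/2 → posterior Inverse-Gamma(17/5, 51/2)
obs 5: x=-1/2 → posterior Inverse-Gamma(39/10, 213/8)
obs 6: x=3/4 → posterior Inverse-Gamma(22/5, 973/32)
obs 7: x=-1/2 → posterior Inverse-Gamma(49/10, 1009/32)
obs 8: x=-3/4 → posterior Inverse-Gamma(27/5, 517/16)
obs 9: x=-4 → posterior Inverse-Gamma(59/10, 549/16)
obs 10: x=3/4 → posterior Inverse-Gamma(32/5, 1219/32)
obs 11: x=3/4 → posterior Inverse-Gamma(69/10, 335/8)
obs 12: x=-3/4 → posterior Inverse-Gamma(37/5, 1365/32)
obs 13: x=-1 → posterior Inverse-Gamma(79/10, 1381/32)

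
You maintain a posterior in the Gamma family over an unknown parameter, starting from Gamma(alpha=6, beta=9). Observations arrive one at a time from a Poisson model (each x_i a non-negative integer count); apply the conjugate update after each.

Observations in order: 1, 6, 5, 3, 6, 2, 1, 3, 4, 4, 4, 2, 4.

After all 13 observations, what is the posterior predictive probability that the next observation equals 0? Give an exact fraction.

obs 1: x=1 → posterior Gamma(7, 10)
obs 2: x=6 → posterior Gamma(13, 11)
obs 3: x=5 → posterior Gamma(18, 12)
obs 4: x=3 → posterior Gamma(21, 13)
obs 5: x=6 → posterior Gamma(27, 14)
obs 6: x=2 → posterior Gamma(29, 15)
obs 7: x=1 → posterior Gamma(30, 16)
obs 8: x=3 → posterior Gamma(33, 17)
obs 9: x=4 → posterior Gamma(37, 18)
obs 10: x=4 → posterior Gamma(41, 19)
obs 11: x=4 → posterior Gamma(45, 20)
obs 12: x=2 → posterior Gamma(47, 21)
obs 13: x=4 → posterior Gamma(51, 22)

290774770707135299596872173687015749454594731003665396550980471881728/2806206568815996453517295598842263495093850076703159313599472092894727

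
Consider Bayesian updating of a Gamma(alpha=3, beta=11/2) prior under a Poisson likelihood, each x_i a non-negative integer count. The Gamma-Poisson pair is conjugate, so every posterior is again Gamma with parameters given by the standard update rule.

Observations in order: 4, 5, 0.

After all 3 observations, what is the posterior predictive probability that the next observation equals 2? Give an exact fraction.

181778138015685432/799006685782884121

obs 1: x=4 → posterior Gamma(7, 13/2)
obs 2: x=5 → posterior Gamma(12, 15/2)
obs 3: x=0 → posterior Gamma(12, 17/2)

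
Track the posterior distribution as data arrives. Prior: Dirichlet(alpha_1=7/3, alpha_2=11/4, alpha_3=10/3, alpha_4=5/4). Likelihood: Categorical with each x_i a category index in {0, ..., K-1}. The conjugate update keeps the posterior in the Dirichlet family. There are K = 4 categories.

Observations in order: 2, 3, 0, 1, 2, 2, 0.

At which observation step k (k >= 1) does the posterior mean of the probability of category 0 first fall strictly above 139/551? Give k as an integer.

obs 1: x=2 → posterior Dirichlet(7/3, 11/4, 13/3, 5/4)
obs 2: x=3 → posterior Dirichlet(7/3, 11/4, 13/3, 9/4)
obs 3: x=0 → posterior Dirichlet(10/3, 11/4, 13/3, 9/4)
obs 4: x=1 → posterior Dirichlet(10/3, 15/4, 13/3, 9/4)
obs 5: x=2 → posterior Dirichlet(10/3, 15/4, 16/3, 9/4)
obs 6: x=2 → posterior Dirichlet(10/3, 15/4, 19/3, 9/4)
obs 7: x=0 → posterior Dirichlet(13/3, 15/4, 19/3, 9/4)

k = 3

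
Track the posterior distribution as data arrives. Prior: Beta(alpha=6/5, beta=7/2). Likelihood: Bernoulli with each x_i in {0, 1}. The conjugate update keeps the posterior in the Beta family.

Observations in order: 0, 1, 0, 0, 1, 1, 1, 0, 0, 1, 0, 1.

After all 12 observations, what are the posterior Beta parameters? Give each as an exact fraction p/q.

obs 1: x=0 → posterior Beta(6/5, 9/2)
obs 2: x=1 → posterior Beta(11/5, 9/2)
obs 3: x=0 → posterior Beta(11/5, 11/2)
obs 4: x=0 → posterior Beta(11/5, 13/2)
obs 5: x=1 → posterior Beta(16/5, 13/2)
obs 6: x=1 → posterior Beta(21/5, 13/2)
obs 7: x=1 → posterior Beta(26/5, 13/2)
obs 8: x=0 → posterior Beta(26/5, 15/2)
obs 9: x=0 → posterior Beta(26/5, 17/2)
obs 10: x=1 → posterior Beta(31/5, 17/2)
obs 11: x=0 → posterior Beta(31/5, 19/2)
obs 12: x=1 → posterior Beta(36/5, 19/2)

alpha=36/5, beta=19/2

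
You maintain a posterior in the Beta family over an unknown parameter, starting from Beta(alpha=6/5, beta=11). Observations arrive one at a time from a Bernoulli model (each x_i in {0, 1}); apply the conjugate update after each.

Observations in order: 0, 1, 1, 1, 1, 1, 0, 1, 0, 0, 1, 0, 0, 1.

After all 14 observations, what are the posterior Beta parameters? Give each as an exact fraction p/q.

alpha=46/5, beta=17

obs 1: x=0 → posterior Beta(6/5, 12)
obs 2: x=1 → posterior Beta(11/5, 12)
obs 3: x=1 → posterior Beta(16/5, 12)
obs 4: x=1 → posterior Beta(21/5, 12)
obs 5: x=1 → posterior Beta(26/5, 12)
obs 6: x=1 → posterior Beta(31/5, 12)
obs 7: x=0 → posterior Beta(31/5, 13)
obs 8: x=1 → posterior Beta(36/5, 13)
obs 9: x=0 → posterior Beta(36/5, 14)
obs 10: x=0 → posterior Beta(36/5, 15)
obs 11: x=1 → posterior Beta(41/5, 15)
obs 12: x=0 → posterior Beta(41/5, 16)
obs 13: x=0 → posterior Beta(41/5, 17)
obs 14: x=1 → posterior Beta(46/5, 17)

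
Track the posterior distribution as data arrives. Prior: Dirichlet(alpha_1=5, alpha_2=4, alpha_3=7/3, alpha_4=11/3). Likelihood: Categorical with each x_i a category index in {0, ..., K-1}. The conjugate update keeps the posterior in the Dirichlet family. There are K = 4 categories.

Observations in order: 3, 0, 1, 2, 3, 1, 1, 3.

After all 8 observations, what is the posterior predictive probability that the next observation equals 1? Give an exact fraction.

obs 1: x=3 → posterior Dirichlet(5, 4, 7/3, 14/3)
obs 2: x=0 → posterior Dirichlet(6, 4, 7/3, 14/3)
obs 3: x=1 → posterior Dirichlet(6, 5, 7/3, 14/3)
obs 4: x=2 → posterior Dirichlet(6, 5, 10/3, 14/3)
obs 5: x=3 → posterior Dirichlet(6, 5, 10/3, 17/3)
obs 6: x=1 → posterior Dirichlet(6, 6, 10/3, 17/3)
obs 7: x=1 → posterior Dirichlet(6, 7, 10/3, 17/3)
obs 8: x=3 → posterior Dirichlet(6, 7, 10/3, 20/3)

7/23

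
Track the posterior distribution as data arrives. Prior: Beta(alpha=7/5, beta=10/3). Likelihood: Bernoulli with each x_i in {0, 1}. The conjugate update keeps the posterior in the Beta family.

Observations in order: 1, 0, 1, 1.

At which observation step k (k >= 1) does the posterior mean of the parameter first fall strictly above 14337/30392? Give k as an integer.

k = 4

obs 1: x=1 → posterior Beta(12/5, 10/3)
obs 2: x=0 → posterior Beta(12/5, 13/3)
obs 3: x=1 → posterior Beta(17/5, 13/3)
obs 4: x=1 → posterior Beta(22/5, 13/3)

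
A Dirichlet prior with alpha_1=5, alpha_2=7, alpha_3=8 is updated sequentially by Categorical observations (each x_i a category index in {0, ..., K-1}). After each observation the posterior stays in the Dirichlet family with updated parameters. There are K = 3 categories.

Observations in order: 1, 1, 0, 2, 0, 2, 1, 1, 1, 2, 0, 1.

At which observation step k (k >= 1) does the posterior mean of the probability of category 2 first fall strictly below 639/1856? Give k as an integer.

k = 12

obs 1: x=1 → posterior Dirichlet(5, 8, 8)
obs 2: x=1 → posterior Dirichlet(5, 9, 8)
obs 3: x=0 → posterior Dirichlet(6, 9, 8)
obs 4: x=2 → posterior Dirichlet(6, 9, 9)
obs 5: x=0 → posterior Dirichlet(7, 9, 9)
obs 6: x=2 → posterior Dirichlet(7, 9, 10)
obs 7: x=1 → posterior Dirichlet(7, 10, 10)
obs 8: x=1 → posterior Dirichlet(7, 11, 10)
obs 9: x=1 → posterior Dirichlet(7, 12, 10)
obs 10: x=2 → posterior Dirichlet(7, 12, 11)
obs 11: x=0 → posterior Dirichlet(8, 12, 11)
obs 12: x=1 → posterior Dirichlet(8, 13, 11)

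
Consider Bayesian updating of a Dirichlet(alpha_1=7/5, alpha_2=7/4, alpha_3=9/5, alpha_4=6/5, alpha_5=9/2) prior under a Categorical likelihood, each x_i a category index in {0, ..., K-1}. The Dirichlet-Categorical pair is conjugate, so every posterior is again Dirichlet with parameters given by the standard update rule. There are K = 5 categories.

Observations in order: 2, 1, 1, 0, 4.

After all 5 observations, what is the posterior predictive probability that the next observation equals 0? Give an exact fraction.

48/313

obs 1: x=2 → posterior Dirichlet(7/5, 7/4, 14/5, 6/5, 9/2)
obs 2: x=1 → posterior Dirichlet(7/5, 11/4, 14/5, 6/5, 9/2)
obs 3: x=1 → posterior Dirichlet(7/5, 15/4, 14/5, 6/5, 9/2)
obs 4: x=0 → posterior Dirichlet(12/5, 15/4, 14/5, 6/5, 9/2)
obs 5: x=4 → posterior Dirichlet(12/5, 15/4, 14/5, 6/5, 11/2)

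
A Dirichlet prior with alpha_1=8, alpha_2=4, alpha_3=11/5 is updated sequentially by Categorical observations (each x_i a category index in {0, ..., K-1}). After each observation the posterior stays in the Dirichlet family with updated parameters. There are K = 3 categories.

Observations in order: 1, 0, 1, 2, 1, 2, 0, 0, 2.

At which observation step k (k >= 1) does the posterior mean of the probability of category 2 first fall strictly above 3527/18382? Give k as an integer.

obs 1: x=1 → posterior Dirichlet(8, 5, 11/5)
obs 2: x=0 → posterior Dirichlet(9, 5, 11/5)
obs 3: x=1 → posterior Dirichlet(9, 6, 11/5)
obs 4: x=2 → posterior Dirichlet(9, 6, 16/5)
obs 5: x=1 → posterior Dirichlet(9, 7, 16/5)
obs 6: x=2 → posterior Dirichlet(9, 7, 21/5)
obs 7: x=0 → posterior Dirichlet(10, 7, 21/5)
obs 8: x=0 → posterior Dirichlet(11, 7, 21/5)
obs 9: x=2 → posterior Dirichlet(11, 7, 26/5)

k = 6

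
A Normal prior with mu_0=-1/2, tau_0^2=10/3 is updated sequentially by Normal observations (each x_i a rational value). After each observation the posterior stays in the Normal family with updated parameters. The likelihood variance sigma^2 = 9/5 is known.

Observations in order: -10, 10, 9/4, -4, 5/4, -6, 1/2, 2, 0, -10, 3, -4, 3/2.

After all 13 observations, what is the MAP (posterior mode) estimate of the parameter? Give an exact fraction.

-1377/1354

obs 1: x=-10 → posterior Normal(-1027/154, 90/77)
obs 2: x=10 → posterior Normal(-27/254, 90/127)
obs 3: x=9/4 → posterior Normal(33/59, 30/59)
obs 4: x=-4 → posterior Normal(-101/227, 90/227)
obs 5: x=5/4 → posterior Normal(-77/554, 90/277)
obs 6: x=-6 → posterior Normal(-677/654, 30/109)
obs 7: x=1/2 → posterior Normal(-627/754, 90/377)
obs 8: x=2 → posterior Normal(-1/2, 90/427)
obs 9: x=0 → posterior Normal(-427/954, 10/53)
obs 10: x=-10 → posterior Normal(-1427/1054, 90/527)
obs 11: x=3 → posterior Normal(-1127/1154, 90/577)
obs 12: x=-4 → posterior Normal(-509/418, 30/209)
obs 13: x=3/2 → posterior Normal(-1377/1354, 90/677)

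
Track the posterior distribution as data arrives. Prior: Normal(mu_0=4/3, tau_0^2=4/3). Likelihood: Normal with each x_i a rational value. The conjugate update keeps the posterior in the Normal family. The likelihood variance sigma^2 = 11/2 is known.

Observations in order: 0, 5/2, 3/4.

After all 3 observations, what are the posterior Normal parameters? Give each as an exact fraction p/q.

mu_0=70/57, tau_0^2=44/57

obs 1: x=0 → posterior Normal(44/41, 44/41)
obs 2: x=5/2 → posterior Normal(64/49, 44/49)
obs 3: x=3/4 → posterior Normal(70/57, 44/57)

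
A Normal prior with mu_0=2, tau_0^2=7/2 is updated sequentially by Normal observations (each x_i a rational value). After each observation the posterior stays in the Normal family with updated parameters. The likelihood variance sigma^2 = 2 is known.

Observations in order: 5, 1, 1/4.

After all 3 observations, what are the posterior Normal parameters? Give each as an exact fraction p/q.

obs 1: x=5 → posterior Normal(43/11, 14/11)
obs 2: x=1 → posterior Normal(25/9, 7/9)
obs 3: x=1/4 → posterior Normal(207/100, 14/25)

mu_0=207/100, tau_0^2=14/25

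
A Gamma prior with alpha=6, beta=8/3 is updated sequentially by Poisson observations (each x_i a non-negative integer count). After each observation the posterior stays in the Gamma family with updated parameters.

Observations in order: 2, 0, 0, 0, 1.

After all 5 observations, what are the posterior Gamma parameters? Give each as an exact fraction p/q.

obs 1: x=2 → posterior Gamma(8, 11/3)
obs 2: x=0 → posterior Gamma(8, 14/3)
obs 3: x=0 → posterior Gamma(8, 17/3)
obs 4: x=0 → posterior Gamma(8, 20/3)
obs 5: x=1 → posterior Gamma(9, 23/3)

alpha=9, beta=23/3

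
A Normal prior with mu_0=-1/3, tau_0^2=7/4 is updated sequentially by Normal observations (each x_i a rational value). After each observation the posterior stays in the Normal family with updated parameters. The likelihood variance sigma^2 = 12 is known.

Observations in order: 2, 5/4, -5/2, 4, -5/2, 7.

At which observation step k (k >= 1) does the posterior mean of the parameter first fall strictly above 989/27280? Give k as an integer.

obs 1: x=2 → posterior Normal(-2/55, 84/55)
obs 2: x=5/4 → posterior Normal(27/248, 42/31)
obs 3: x=-5/2 → posterior Normal(-43/276, 28/23)
obs 4: x=4 → posterior Normal(69/304, 21/19)
obs 5: x=-5/2 → posterior Normal(-1/332, 84/83)
obs 6: x=7 → posterior Normal(13/24, 14/15)

k = 2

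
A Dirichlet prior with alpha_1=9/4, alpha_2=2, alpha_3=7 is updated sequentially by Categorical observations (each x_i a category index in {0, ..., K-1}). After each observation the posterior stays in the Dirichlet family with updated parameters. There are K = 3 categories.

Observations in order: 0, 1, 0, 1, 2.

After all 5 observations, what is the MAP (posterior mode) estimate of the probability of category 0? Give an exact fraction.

obs 1: x=0 → posterior Dirichlet(13/4, 2, 7)
obs 2: x=1 → posterior Dirichlet(13/4, 3, 7)
obs 3: x=0 → posterior Dirichlet(17/4, 3, 7)
obs 4: x=1 → posterior Dirichlet(17/4, 4, 7)
obs 5: x=2 → posterior Dirichlet(17/4, 4, 8)

13/53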